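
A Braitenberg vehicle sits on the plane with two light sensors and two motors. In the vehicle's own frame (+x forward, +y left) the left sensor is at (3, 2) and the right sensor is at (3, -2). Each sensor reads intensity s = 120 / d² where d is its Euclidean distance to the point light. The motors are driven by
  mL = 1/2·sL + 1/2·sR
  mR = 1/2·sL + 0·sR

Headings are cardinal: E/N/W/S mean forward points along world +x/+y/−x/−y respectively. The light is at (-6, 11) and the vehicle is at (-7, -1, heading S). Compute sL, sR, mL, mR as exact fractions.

left sensor world pos  = (-5, -4); dL² = 226
right sensor world pos = (-9, -4); dR² = 234
sL = 120/226 = 60/113
sR = 120/234 = 20/39
mL = 1/2·sL + 1/2·sR = 2300/4407
mR = 1/2·sL + 0·sR = 30/113

60/113 20/39 2300/4407 30/113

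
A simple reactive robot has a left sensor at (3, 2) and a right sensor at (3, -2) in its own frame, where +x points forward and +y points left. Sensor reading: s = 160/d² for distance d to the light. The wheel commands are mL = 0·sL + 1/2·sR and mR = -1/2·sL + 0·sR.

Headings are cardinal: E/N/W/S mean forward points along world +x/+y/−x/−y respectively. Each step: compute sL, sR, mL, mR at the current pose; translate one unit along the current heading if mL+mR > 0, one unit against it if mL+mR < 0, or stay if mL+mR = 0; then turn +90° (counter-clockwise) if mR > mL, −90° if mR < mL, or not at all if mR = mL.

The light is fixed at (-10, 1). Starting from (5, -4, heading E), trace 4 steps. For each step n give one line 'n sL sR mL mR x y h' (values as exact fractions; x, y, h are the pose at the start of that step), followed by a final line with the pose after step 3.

n=0: pose=(5,-4,E); sL=160/333, sR=160/373; mL=80/373, mR=-80/333; mL+mR=-3200/124209 → advance -1; mR−mL=-56480/124209 → turn -1·90°
n=1: pose=(4,-4,S); sL=1/2, sR=10/13; mL=5/13, mR=-1/4; mL+mR=7/52 → advance +1; mR−mL=-33/52 → turn -1·90°
n=2: pose=(4,-5,W); sL=32/37, sR=160/137; mL=80/137, mR=-16/37; mL+mR=768/5069 → advance +1; mR−mL=-5152/5069 → turn -1·90°
n=3: pose=(3,-5,N); sL=16/13, sR=80/117; mL=40/117, mR=-8/13; mL+mR=-32/117 → advance -1; mR−mL=-112/117 → turn -1·90°

0 160/333 160/373 80/373 -80/333 5 -4 E
1 1/2 10/13 5/13 -1/4 4 -4 S
2 32/37 160/137 80/137 -16/37 4 -5 W
3 16/13 80/117 40/117 -8/13 3 -5 N
final 3 -6 E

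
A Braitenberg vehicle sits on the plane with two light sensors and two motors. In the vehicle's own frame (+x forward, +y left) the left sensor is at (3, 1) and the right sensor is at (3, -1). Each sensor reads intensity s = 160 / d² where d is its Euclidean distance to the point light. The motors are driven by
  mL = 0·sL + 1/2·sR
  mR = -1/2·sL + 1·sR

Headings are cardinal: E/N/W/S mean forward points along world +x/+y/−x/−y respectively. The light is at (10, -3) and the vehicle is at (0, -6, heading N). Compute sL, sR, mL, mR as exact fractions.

left sensor world pos  = (-1, -3); dL² = 121
right sensor world pos = (1, -3); dR² = 81
sL = 160/121 = 160/121
sR = 160/81 = 160/81
mL = 0·sL + 1/2·sR = 80/81
mR = -1/2·sL + 1·sR = 12880/9801

160/121 160/81 80/81 12880/9801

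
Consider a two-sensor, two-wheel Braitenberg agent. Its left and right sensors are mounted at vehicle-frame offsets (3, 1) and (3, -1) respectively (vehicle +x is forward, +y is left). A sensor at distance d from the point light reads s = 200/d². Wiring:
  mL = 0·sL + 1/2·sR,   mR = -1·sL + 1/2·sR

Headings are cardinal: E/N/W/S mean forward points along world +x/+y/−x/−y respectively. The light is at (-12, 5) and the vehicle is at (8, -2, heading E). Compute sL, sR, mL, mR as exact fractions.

40/113 200/593 100/593 -12420/67009

left sensor world pos  = (11, -1); dL² = 565
right sensor world pos = (11, -3); dR² = 593
sL = 200/565 = 40/113
sR = 200/593 = 200/593
mL = 0·sL + 1/2·sR = 100/593
mR = -1·sL + 1/2·sR = -12420/67009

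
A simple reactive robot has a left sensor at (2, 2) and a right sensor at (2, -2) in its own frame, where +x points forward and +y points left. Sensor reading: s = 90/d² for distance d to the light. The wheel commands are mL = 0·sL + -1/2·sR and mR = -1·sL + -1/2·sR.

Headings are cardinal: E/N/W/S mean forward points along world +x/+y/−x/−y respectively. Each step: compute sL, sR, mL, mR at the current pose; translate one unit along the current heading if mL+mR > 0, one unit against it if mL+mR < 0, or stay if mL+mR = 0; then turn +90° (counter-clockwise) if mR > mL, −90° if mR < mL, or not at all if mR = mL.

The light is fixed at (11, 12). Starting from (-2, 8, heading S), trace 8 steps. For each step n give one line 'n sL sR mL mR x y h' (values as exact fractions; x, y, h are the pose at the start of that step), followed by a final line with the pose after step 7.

0 90/157 10/29 -5/29 -3395/4553 -2 8 S
1 9/25 45/113 -45/226 -3159/5650 -2 9 W
2 90/197 90/101 -45/101 -17955/19897 -1 9 N
3 45/52 45/68 -45/136 -2115/1768 -1 8 E
4 90/157 10/29 -5/29 -3395/4553 -2 8 S
5 9/25 45/113 -45/226 -3159/5650 -2 9 W
6 90/197 90/101 -45/101 -17955/19897 -1 9 N
7 45/52 45/68 -45/136 -2115/1768 -1 8 E
final -2 8 S

n=0: pose=(-2,8,S); sL=90/157, sR=10/29; mL=-5/29, mR=-3395/4553; mL+mR=-4180/4553 → advance -1; mR−mL=-90/157 → turn -1·90°
n=1: pose=(-2,9,W); sL=9/25, sR=45/113; mL=-45/226, mR=-3159/5650; mL+mR=-2142/2825 → advance -1; mR−mL=-9/25 → turn -1·90°
n=2: pose=(-1,9,N); sL=90/197, sR=90/101; mL=-45/101, mR=-17955/19897; mL+mR=-26820/19897 → advance -1; mR−mL=-90/197 → turn -1·90°
n=3: pose=(-1,8,E); sL=45/52, sR=45/68; mL=-45/136, mR=-2115/1768; mL+mR=-675/442 → advance -1; mR−mL=-45/52 → turn -1·90°
n=4: pose=(-2,8,S); sL=90/157, sR=10/29; mL=-5/29, mR=-3395/4553; mL+mR=-4180/4553 → advance -1; mR−mL=-90/157 → turn -1·90°
n=5: pose=(-2,9,W); sL=9/25, sR=45/113; mL=-45/226, mR=-3159/5650; mL+mR=-2142/2825 → advance -1; mR−mL=-9/25 → turn -1·90°
n=6: pose=(-1,9,N); sL=90/197, sR=90/101; mL=-45/101, mR=-17955/19897; mL+mR=-26820/19897 → advance -1; mR−mL=-90/197 → turn -1·90°
n=7: pose=(-1,8,E); sL=45/52, sR=45/68; mL=-45/136, mR=-2115/1768; mL+mR=-675/442 → advance -1; mR−mL=-45/52 → turn -1·90°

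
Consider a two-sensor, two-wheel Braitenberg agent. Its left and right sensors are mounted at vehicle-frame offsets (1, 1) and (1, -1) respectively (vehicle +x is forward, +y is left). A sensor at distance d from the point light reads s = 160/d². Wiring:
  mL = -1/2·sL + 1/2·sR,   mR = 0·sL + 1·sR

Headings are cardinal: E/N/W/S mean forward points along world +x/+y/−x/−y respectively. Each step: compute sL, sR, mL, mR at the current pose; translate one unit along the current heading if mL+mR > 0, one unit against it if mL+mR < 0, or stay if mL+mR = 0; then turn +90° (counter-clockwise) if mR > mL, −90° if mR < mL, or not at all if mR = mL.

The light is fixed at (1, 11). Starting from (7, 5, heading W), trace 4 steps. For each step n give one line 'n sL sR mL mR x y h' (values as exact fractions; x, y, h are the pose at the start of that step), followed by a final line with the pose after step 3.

n=0: pose=(7,5,W); sL=80/37, sR=16/5; mL=96/185, mR=16/5; mL+mR=688/185 → advance +1; mR−mL=496/185 → turn +1·90°
n=1: pose=(6,5,S); sL=32/17, sR=32/13; mL=64/221, mR=32/13; mL+mR=608/221 → advance +1; mR−mL=480/221 → turn +1·90°
n=2: pose=(6,4,E); sL=20/9, sR=8/5; mL=-14/45, mR=8/5; mL+mR=58/45 → advance +1; mR−mL=86/45 → turn +1·90°
n=3: pose=(7,4,N); sL=160/61, sR=32/17; mL=-384/1037, mR=32/17; mL+mR=1568/1037 → advance +1; mR−mL=2336/1037 → turn +1·90°

0 80/37 16/5 96/185 16/5 7 5 W
1 32/17 32/13 64/221 32/13 6 5 S
2 20/9 8/5 -14/45 8/5 6 4 E
3 160/61 32/17 -384/1037 32/17 7 4 N
final 7 5 W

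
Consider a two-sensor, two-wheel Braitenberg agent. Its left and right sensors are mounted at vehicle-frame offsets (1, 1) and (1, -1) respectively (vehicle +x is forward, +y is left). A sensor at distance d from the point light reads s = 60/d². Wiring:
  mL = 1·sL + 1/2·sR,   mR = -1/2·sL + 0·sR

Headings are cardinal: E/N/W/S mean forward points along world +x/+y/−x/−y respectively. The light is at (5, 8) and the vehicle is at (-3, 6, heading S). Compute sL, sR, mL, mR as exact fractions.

left sensor world pos  = (-2, 5); dL² = 58
right sensor world pos = (-4, 5); dR² = 90
sL = 60/58 = 30/29
sR = 60/90 = 2/3
mL = 1·sL + 1/2·sR = 119/87
mR = -1/2·sL + 0·sR = -15/29

30/29 2/3 119/87 -15/29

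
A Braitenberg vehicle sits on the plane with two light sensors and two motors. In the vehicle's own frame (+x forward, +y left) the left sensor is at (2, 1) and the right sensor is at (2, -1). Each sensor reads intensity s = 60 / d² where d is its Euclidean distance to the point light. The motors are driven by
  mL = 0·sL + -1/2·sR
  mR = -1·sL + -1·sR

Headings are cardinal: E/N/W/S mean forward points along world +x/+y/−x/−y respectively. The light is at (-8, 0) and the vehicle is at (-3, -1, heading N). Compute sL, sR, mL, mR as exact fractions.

60/17 60/37 -30/37 -3240/629

left sensor world pos  = (-4, 1); dL² = 17
right sensor world pos = (-2, 1); dR² = 37
sL = 60/17 = 60/17
sR = 60/37 = 60/37
mL = 0·sL + -1/2·sR = -30/37
mR = -1·sL + -1·sR = -3240/629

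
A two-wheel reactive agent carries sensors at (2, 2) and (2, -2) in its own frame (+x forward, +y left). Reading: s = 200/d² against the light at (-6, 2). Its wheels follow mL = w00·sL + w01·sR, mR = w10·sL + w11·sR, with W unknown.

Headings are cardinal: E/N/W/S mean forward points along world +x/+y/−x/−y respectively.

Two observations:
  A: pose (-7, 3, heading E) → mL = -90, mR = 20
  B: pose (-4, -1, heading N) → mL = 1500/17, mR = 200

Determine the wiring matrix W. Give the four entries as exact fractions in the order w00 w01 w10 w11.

obs A: pose=(-7,3,E) → sL=20, sR=100, mL=-90, mR=20
obs B: pose=(-4,-1,N) → sL=200, sR=200/17, mL=1500/17, mR=200
sensor matrix S = [[20, 100], [200, 200/17]]; det S = -336000/17
solve [mL_A; mL_B] = S·[w00; w01] and [mR_A; mR_B] = S·[w10; w11]:
  w00 = 1/2, w01 = -1, w10 = 1, w11 = 0

1/2 -1 1 0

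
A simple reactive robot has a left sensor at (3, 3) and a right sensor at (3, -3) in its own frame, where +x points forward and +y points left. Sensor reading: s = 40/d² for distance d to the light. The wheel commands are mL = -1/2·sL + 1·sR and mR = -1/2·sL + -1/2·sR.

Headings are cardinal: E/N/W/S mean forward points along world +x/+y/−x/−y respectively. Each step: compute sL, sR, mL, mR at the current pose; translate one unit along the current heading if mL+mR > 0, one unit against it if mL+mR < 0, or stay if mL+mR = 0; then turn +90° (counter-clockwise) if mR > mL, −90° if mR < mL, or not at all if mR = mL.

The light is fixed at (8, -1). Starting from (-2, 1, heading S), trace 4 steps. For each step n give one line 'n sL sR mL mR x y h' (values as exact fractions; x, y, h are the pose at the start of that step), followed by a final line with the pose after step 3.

0 4/5 4/17 -14/85 -44/85 -2 1 S
1 40/169 8/41 532/6929 -1496/6929 -2 2 W
2 2/9 5/9 4/9 -7/18 -1 2 N
3 8/17 40/37 532/629 -488/629 -1 3 E
final 0 3 S

n=0: pose=(-2,1,S); sL=4/5, sR=4/17; mL=-14/85, mR=-44/85; mL+mR=-58/85 → advance -1; mR−mL=-6/17 → turn -1·90°
n=1: pose=(-2,2,W); sL=40/169, sR=8/41; mL=532/6929, mR=-1496/6929; mL+mR=-964/6929 → advance -1; mR−mL=-12/41 → turn -1·90°
n=2: pose=(-1,2,N); sL=2/9, sR=5/9; mL=4/9, mR=-7/18; mL+mR=1/18 → advance +1; mR−mL=-5/6 → turn -1·90°
n=3: pose=(-1,3,E); sL=8/17, sR=40/37; mL=532/629, mR=-488/629; mL+mR=44/629 → advance +1; mR−mL=-60/37 → turn -1·90°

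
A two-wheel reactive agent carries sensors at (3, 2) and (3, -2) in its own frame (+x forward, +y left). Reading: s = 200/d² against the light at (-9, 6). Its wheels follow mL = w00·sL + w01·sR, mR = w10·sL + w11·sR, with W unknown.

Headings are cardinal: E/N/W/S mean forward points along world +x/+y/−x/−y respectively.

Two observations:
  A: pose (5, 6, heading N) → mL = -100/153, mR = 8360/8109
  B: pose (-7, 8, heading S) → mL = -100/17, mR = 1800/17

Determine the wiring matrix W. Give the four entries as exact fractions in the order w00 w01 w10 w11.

obs A: pose=(5,6,N) → sL=200/153, sR=40/53, mL=-100/153, mR=8360/8109
obs B: pose=(-7,8,S) → sL=200/17, sR=200, mL=-100/17, mR=1800/17
sensor matrix S = [[200/153, 40/53], [200/17, 200]]; det S = 2048000/8109
solve [mL_A; mL_B] = S·[w00; w01] and [mR_A; mR_B] = S·[w10; w11]:
  w00 = -1/2, w01 = 0, w10 = 1/2, w11 = 1/2

-1/2 0 1/2 1/2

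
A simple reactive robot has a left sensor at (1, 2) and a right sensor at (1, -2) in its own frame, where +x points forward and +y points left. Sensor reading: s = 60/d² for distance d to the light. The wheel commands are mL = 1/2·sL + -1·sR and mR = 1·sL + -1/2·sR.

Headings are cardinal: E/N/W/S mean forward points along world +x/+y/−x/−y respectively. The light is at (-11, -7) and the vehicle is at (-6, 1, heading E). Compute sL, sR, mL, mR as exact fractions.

left sensor world pos  = (-5, 3); dL² = 136
right sensor world pos = (-5, -1); dR² = 72
sL = 60/136 = 15/34
sR = 60/72 = 5/6
mL = 1/2·sL + -1·sR = -125/204
mR = 1·sL + -1/2·sR = 5/204

15/34 5/6 -125/204 5/204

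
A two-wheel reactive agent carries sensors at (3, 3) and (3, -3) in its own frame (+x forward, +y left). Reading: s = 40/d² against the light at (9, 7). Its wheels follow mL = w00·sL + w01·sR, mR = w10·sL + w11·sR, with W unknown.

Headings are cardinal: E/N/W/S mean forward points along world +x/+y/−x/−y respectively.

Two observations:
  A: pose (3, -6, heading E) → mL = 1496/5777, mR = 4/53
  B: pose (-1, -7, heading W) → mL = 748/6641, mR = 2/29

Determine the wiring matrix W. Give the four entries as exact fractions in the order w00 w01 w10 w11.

obs A: pose=(3,-6,E) → sL=40/109, sR=8/53, mL=1496/5777, mR=4/53
obs B: pose=(-1,-7,W) → sL=20/229, sR=4/29, mL=748/6641, mR=2/29
sensor matrix S = [[40/109, 8/53], [20/229, 4/29]]; det S = 1436160/38365057
solve [mL_A; mL_B] = S·[w00; w01] and [mR_A; mR_B] = S·[w10; w11]:
  w00 = 1/2, w01 = 1/2, w10 = 0, w11 = 1/2

1/2 1/2 0 1/2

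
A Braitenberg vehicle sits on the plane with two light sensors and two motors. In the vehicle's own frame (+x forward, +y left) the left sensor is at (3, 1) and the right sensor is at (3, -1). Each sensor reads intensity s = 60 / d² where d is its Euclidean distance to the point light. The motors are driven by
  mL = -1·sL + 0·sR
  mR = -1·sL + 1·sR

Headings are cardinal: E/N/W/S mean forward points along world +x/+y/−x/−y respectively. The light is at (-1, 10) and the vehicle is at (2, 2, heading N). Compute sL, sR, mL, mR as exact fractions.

60/29 60/41 -60/29 -720/1189

left sensor world pos  = (1, 5); dL² = 29
right sensor world pos = (3, 5); dR² = 41
sL = 60/29 = 60/29
sR = 60/41 = 60/41
mL = -1·sL + 0·sR = -60/29
mR = -1·sL + 1·sR = -720/1189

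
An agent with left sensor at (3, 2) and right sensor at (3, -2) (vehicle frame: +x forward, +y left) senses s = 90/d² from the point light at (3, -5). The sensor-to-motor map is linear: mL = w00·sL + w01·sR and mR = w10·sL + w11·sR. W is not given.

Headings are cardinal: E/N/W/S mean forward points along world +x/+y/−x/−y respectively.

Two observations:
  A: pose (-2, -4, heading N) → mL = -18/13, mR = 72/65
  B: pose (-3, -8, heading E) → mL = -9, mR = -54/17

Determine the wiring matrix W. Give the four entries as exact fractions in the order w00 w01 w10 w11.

obs A: pose=(-2,-4,N) → sL=18/13, sR=18/5, mL=-18/13, mR=72/65
obs B: pose=(-3,-8,E) → sL=9, sR=45/17, mL=-9, mR=-54/17
sensor matrix S = [[18/13, 18/5], [9, 45/17]]; det S = -31752/1105
solve [mL_A; mL_B] = S·[w00; w01] and [mR_A; mR_B] = S·[w10; w11]:
  w00 = -1, w01 = 0, w10 = -1/2, w11 = 1/2

-1 0 -1/2 1/2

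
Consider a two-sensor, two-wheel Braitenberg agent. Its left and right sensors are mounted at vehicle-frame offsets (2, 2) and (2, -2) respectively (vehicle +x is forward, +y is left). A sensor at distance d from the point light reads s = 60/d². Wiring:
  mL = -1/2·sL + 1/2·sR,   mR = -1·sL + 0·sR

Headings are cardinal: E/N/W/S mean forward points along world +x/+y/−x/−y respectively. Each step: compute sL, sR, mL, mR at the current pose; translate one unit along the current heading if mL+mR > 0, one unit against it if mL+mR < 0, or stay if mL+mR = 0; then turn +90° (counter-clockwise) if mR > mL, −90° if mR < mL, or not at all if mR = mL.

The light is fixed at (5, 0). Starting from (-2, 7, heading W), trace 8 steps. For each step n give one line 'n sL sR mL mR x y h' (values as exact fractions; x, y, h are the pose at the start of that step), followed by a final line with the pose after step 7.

0 30/53 10/27 -140/1431 -30/53 -2 7 W
1 12/29 60/97 288/2813 -12/29 -1 7 N
2 3/4 15/8 9/16 -3/4 -1 6 E
3 60/41 60/97 -1680/3977 -60/41 -2 6 S
4 30/53 10/27 -140/1431 -30/53 -2 7 W
5 12/29 60/97 288/2813 -12/29 -1 7 N
6 3/4 15/8 9/16 -3/4 -1 6 E
7 60/41 60/97 -1680/3977 -60/41 -2 6 S
final -2 7 W

n=0: pose=(-2,7,W); sL=30/53, sR=10/27; mL=-140/1431, mR=-30/53; mL+mR=-950/1431 → advance -1; mR−mL=-670/1431 → turn -1·90°
n=1: pose=(-1,7,N); sL=12/29, sR=60/97; mL=288/2813, mR=-12/29; mL+mR=-876/2813 → advance -1; mR−mL=-1452/2813 → turn -1·90°
n=2: pose=(-1,6,E); sL=3/4, sR=15/8; mL=9/16, mR=-3/4; mL+mR=-3/16 → advance -1; mR−mL=-21/16 → turn -1·90°
n=3: pose=(-2,6,S); sL=60/41, sR=60/97; mL=-1680/3977, mR=-60/41; mL+mR=-7500/3977 → advance -1; mR−mL=-4140/3977 → turn -1·90°
n=4: pose=(-2,7,W); sL=30/53, sR=10/27; mL=-140/1431, mR=-30/53; mL+mR=-950/1431 → advance -1; mR−mL=-670/1431 → turn -1·90°
n=5: pose=(-1,7,N); sL=12/29, sR=60/97; mL=288/2813, mR=-12/29; mL+mR=-876/2813 → advance -1; mR−mL=-1452/2813 → turn -1·90°
n=6: pose=(-1,6,E); sL=3/4, sR=15/8; mL=9/16, mR=-3/4; mL+mR=-3/16 → advance -1; mR−mL=-21/16 → turn -1·90°
n=7: pose=(-2,6,S); sL=60/41, sR=60/97; mL=-1680/3977, mR=-60/41; mL+mR=-7500/3977 → advance -1; mR−mL=-4140/3977 → turn -1·90°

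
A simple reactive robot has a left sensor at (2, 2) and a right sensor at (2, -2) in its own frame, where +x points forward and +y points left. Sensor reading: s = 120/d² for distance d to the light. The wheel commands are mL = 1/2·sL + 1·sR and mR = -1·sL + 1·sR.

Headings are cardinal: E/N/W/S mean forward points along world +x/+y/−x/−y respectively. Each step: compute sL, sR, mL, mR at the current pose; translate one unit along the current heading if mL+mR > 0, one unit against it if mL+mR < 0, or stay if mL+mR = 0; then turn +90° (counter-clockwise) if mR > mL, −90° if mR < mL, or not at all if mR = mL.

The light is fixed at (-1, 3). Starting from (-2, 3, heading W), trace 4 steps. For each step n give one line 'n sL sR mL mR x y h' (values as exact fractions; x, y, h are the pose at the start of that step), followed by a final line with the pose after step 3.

n=0: pose=(-2,3,W); sL=120/13, sR=120/13; mL=180/13, mR=0; mL+mR=180/13 → advance +1; mR−mL=-180/13 → turn -1·90°
n=1: pose=(-3,3,N); sL=6, sR=30; mL=33, mR=24; mL+mR=57 → advance +1; mR−mL=-9 → turn -1·90°
n=2: pose=(-3,4,E); sL=40/3, sR=120; mL=380/3, mR=320/3; mL+mR=700/3 → advance +1; mR−mL=-20 → turn -1·90°
n=3: pose=(-2,4,S); sL=60, sR=12; mL=42, mR=-48; mL+mR=-6 → advance -1; mR−mL=-90 → turn -1·90°

0 120/13 120/13 180/13 0 -2 3 W
1 6 30 33 24 -3 3 N
2 40/3 120 380/3 320/3 -3 4 E
3 60 12 42 -48 -2 4 S
final -2 5 W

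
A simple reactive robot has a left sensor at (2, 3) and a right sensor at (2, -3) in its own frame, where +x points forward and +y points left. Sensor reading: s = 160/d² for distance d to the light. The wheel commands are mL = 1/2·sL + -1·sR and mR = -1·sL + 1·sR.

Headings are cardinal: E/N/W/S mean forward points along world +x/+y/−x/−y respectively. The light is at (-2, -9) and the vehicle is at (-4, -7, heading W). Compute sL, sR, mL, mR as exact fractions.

left sensor world pos  = (-6, -10); dL² = 17
right sensor world pos = (-6, -4); dR² = 41
sL = 160/17 = 160/17
sR = 160/41 = 160/41
mL = 1/2·sL + -1·sR = 560/697
mR = -1·sL + 1·sR = -3840/697

160/17 160/41 560/697 -3840/697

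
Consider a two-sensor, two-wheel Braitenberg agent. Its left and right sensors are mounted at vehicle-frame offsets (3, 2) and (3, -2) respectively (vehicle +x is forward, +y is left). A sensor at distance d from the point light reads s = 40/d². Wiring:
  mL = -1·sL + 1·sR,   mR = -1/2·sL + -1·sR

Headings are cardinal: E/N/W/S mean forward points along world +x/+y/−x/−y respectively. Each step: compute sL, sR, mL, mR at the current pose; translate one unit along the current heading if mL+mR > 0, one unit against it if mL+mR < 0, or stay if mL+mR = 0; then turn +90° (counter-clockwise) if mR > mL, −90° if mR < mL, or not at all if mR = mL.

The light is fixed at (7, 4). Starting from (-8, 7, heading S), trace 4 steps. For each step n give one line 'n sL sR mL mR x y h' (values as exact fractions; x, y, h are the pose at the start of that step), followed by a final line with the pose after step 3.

0 40/169 40/289 -4800/48841 -12540/48841 -8 7 S
1 5/41 1/9 -4/369 -127/738 -8 8 W
2 8/61 40/193 896/11773 -3212/11773 -7 8 N
3 20/73 20/61 240/4453 -2070/4453 -7 7 E
final -8 7 S

n=0: pose=(-8,7,S); sL=40/169, sR=40/289; mL=-4800/48841, mR=-12540/48841; mL+mR=-60/169 → advance -1; mR−mL=-7740/48841 → turn -1·90°
n=1: pose=(-8,8,W); sL=5/41, sR=1/9; mL=-4/369, mR=-127/738; mL+mR=-15/82 → advance -1; mR−mL=-119/738 → turn -1·90°
n=2: pose=(-7,8,N); sL=8/61, sR=40/193; mL=896/11773, mR=-3212/11773; mL+mR=-12/61 → advance -1; mR−mL=-4108/11773 → turn -1·90°
n=3: pose=(-7,7,E); sL=20/73, sR=20/61; mL=240/4453, mR=-2070/4453; mL+mR=-30/73 → advance -1; mR−mL=-2310/4453 → turn -1·90°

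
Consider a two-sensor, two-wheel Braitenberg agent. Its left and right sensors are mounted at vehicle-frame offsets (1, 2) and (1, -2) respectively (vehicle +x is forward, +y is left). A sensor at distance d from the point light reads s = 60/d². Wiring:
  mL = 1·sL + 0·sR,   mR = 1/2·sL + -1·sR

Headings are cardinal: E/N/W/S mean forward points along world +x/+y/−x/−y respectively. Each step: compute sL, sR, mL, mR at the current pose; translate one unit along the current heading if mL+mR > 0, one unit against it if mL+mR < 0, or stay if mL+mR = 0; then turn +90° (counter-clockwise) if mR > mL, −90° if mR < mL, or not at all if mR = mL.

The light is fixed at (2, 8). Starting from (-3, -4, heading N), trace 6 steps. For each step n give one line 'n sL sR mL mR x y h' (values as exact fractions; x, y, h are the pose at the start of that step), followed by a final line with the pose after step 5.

n=0: pose=(-3,-4,N); sL=6/17, sR=6/13; mL=6/17, mR=-63/221; mL+mR=15/221 → advance +1; mR−mL=-141/221 → turn -1·90°
n=1: pose=(-3,-3,E); sL=60/97, sR=12/37; mL=60/97, mR=-54/3589; mL+mR=2166/3589 → advance +1; mR−mL=-2274/3589 → turn -1·90°
n=2: pose=(-2,-3,S); sL=15/37, sR=1/3; mL=15/37, mR=-29/222; mL+mR=61/222 → advance +1; mR−mL=-119/222 → turn -1·90°
n=3: pose=(-2,-4,W); sL=60/221, sR=12/25; mL=60/221, mR=-1902/5525; mL+mR=-402/5525 → advance -1; mR−mL=-3402/5525 → turn -1·90°
n=4: pose=(-1,-4,N); sL=30/73, sR=30/61; mL=30/73, mR=-1275/4453; mL+mR=555/4453 → advance +1; mR−mL=-3105/4453 → turn -1·90°
n=5: pose=(-1,-3,E); sL=12/17, sR=60/173; mL=12/17, mR=18/2941; mL+mR=2094/2941 → advance +1; mR−mL=-2058/2941 → turn -1·90°

0 6/17 6/13 6/17 -63/221 -3 -4 N
1 60/97 12/37 60/97 -54/3589 -3 -3 E
2 15/37 1/3 15/37 -29/222 -2 -3 S
3 60/221 12/25 60/221 -1902/5525 -2 -4 W
4 30/73 30/61 30/73 -1275/4453 -1 -4 N
5 12/17 60/173 12/17 18/2941 -1 -3 E
final 0 -3 S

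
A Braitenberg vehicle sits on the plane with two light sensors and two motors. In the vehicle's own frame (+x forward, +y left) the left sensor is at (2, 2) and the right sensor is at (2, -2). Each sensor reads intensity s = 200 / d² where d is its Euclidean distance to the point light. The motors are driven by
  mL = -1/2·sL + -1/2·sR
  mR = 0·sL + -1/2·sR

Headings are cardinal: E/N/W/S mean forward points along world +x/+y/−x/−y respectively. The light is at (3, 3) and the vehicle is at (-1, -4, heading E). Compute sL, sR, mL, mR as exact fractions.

200/29 40/17 -2280/493 -20/17

left sensor world pos  = (1, -2); dL² = 29
right sensor world pos = (1, -6); dR² = 85
sL = 200/29 = 200/29
sR = 200/85 = 40/17
mL = -1/2·sL + -1/2·sR = -2280/493
mR = 0·sL + -1/2·sR = -20/17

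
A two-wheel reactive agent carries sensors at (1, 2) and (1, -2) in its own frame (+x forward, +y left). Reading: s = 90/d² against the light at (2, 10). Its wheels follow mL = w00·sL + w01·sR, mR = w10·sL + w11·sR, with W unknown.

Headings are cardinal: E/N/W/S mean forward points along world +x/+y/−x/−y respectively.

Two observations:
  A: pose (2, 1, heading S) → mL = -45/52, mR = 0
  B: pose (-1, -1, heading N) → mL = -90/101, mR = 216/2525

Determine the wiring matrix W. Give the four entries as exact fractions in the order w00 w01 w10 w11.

obs A: pose=(2,1,S) → sL=45/52, sR=45/52, mL=-45/52, mR=0
obs B: pose=(-1,-1,N) → sL=18/25, sR=90/101, mL=-90/101, mR=216/2525
sensor matrix S = [[45/52, 45/52], [18/25, 90/101]]; det S = 972/6565
solve [mL_A; mL_B] = S·[w00; w01] and [mR_A; mR_B] = S·[w10; w11]:
  w00 = 0, w01 = -1, w10 = -1/2, w11 = 1/2

0 -1 -1/2 1/2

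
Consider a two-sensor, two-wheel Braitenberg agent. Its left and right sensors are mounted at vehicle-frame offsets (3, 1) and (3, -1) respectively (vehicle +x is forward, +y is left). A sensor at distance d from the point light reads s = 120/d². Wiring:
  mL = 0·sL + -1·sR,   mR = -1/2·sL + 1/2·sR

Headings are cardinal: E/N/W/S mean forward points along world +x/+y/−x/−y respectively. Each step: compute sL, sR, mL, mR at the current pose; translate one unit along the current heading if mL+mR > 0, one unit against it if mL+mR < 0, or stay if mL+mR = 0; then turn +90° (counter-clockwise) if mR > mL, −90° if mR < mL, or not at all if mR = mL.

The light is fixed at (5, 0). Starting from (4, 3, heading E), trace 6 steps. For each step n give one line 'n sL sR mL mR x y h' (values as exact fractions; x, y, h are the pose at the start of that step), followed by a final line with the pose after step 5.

n=0: pose=(4,3,E); sL=6, sR=15; mL=-15, mR=9/2; mL+mR=-21/2 → advance -1; mR−mL=39/2 → turn +1·90°
n=1: pose=(3,3,N); sL=8/3, sR=120/37; mL=-120/37, mR=32/111; mL+mR=-328/111 → advance -1; mR−mL=392/111 → turn +1·90°
n=2: pose=(3,2,W); sL=60/13, sR=60/17; mL=-60/17, mR=-120/221; mL+mR=-900/221 → advance -1; mR−mL=660/221 → turn +1·90°
n=3: pose=(4,2,S); sL=120, sR=24; mL=-24, mR=-48; mL+mR=-72 → advance -1; mR−mL=-24 → turn -1·90°
n=4: pose=(4,3,W); sL=6, sR=15/4; mL=-15/4, mR=-9/8; mL+mR=-39/8 → advance -1; mR−mL=21/8 → turn +1·90°
n=5: pose=(5,3,S); sL=120, sR=120; mL=-120, mR=0; mL+mR=-120 → advance -1; mR−mL=120 → turn +1·90°

0 6 15 -15 9/2 4 3 E
1 8/3 120/37 -120/37 32/111 3 3 N
2 60/13 60/17 -60/17 -120/221 3 2 W
3 120 24 -24 -48 4 2 S
4 6 15/4 -15/4 -9/8 4 3 W
5 120 120 -120 0 5 3 S
final 5 4 E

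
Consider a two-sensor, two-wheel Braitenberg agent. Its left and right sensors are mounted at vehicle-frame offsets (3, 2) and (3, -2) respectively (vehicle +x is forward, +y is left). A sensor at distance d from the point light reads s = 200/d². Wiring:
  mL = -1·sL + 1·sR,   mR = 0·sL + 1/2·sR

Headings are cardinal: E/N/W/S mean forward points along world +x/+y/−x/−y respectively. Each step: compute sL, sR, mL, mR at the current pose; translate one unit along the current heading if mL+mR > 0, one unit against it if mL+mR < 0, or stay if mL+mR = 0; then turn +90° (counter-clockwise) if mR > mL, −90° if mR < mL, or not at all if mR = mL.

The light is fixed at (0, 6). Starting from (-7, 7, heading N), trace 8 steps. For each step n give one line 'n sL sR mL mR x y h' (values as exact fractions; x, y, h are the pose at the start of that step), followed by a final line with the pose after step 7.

n=0: pose=(-7,7,N); sL=200/97, sR=200/41; mL=11200/3977, mR=100/41; mL+mR=20900/3977 → advance +1; mR−mL=-1500/3977 → turn -1·90°
n=1: pose=(-7,8,E); sL=25/4, sR=25/2; mL=25/4, mR=25/4; mL+mR=25/2 → advance +1; mR−mL=0 → turn +0·90°
n=2: pose=(-6,8,E); sL=8, sR=200/9; mL=128/9, mR=100/9; mL+mR=76/3 → advance +1; mR−mL=-28/9 → turn -1·90°
n=3: pose=(-5,8,S); sL=20, sR=4; mL=-16, mR=2; mL+mR=-14 → advance -1; mR−mL=18 → turn +1·90°
n=4: pose=(-5,9,E); sL=200/29, sR=40; mL=960/29, mR=20; mL+mR=1540/29 → advance +1; mR−mL=-380/29 → turn -1·90°
n=5: pose=(-4,9,S); sL=50, sR=50/9; mL=-400/9, mR=25/9; mL+mR=-125/3 → advance -1; mR−mL=425/9 → turn +1·90°
n=6: pose=(-4,10,E); sL=200/37, sR=40; mL=1280/37, mR=20; mL+mR=2020/37 → advance +1; mR−mL=-540/37 → turn -1·90°
n=7: pose=(-3,10,S); sL=100, sR=100/13; mL=-1200/13, mR=50/13; mL+mR=-1150/13 → advance -1; mR−mL=1250/13 → turn +1·90°

0 200/97 200/41 11200/3977 100/41 -7 7 N
1 25/4 25/2 25/4 25/4 -7 8 E
2 8 200/9 128/9 100/9 -6 8 E
3 20 4 -16 2 -5 8 S
4 200/29 40 960/29 20 -5 9 E
5 50 50/9 -400/9 25/9 -4 9 S
6 200/37 40 1280/37 20 -4 10 E
7 100 100/13 -1200/13 50/13 -3 10 S
final -3 11 E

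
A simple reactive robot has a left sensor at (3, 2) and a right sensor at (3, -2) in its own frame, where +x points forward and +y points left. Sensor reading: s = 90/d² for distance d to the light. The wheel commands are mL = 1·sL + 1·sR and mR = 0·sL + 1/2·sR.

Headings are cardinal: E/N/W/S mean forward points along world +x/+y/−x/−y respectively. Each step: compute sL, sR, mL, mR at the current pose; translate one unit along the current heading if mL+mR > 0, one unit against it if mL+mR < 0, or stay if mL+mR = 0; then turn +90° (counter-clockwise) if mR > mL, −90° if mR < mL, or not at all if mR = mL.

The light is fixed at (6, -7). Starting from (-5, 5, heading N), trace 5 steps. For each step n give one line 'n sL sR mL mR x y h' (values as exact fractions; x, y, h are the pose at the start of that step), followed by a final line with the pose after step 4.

0 45/197 5/17 1750/3349 5/34 -5 5 N
1 90/289 18/37 8532/10693 9/37 -5 6 E
2 45/82 45/122 2295/2501 45/244 -4 6 S
3 90/269 18/73 11412/19637 9/73 -4 5 W
4 45/197 5/17 1750/3349 5/34 -5 5 N
final -5 6 E

n=0: pose=(-5,5,N); sL=45/197, sR=5/17; mL=1750/3349, mR=5/34; mL+mR=4485/6698 → advance +1; mR−mL=-2515/6698 → turn -1·90°
n=1: pose=(-5,6,E); sL=90/289, sR=18/37; mL=8532/10693, mR=9/37; mL+mR=11133/10693 → advance +1; mR−mL=-5931/10693 → turn -1·90°
n=2: pose=(-4,6,S); sL=45/82, sR=45/122; mL=2295/2501, mR=45/244; mL+mR=11025/10004 → advance +1; mR−mL=-7335/10004 → turn -1·90°
n=3: pose=(-4,5,W); sL=90/269, sR=18/73; mL=11412/19637, mR=9/73; mL+mR=13833/19637 → advance +1; mR−mL=-8991/19637 → turn -1·90°
n=4: pose=(-5,5,N); sL=45/197, sR=5/17; mL=1750/3349, mR=5/34; mL+mR=4485/6698 → advance +1; mR−mL=-2515/6698 → turn -1·90°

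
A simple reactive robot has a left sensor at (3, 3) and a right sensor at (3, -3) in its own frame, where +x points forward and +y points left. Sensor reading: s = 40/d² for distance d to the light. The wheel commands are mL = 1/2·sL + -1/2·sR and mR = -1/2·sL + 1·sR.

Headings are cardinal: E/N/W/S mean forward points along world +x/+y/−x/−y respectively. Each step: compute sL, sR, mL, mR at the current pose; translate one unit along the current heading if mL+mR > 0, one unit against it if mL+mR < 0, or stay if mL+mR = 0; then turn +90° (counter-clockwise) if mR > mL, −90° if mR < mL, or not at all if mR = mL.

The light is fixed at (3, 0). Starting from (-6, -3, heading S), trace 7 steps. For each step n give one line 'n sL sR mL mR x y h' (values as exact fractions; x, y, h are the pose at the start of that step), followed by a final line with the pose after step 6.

0 5/9 2/9 1/6 -1/18 -6 -3 S
1 40/193 8/29 -192/5597 964/5597 -6 -4 W
2 20/49 20/109 600/5341 -110/5341 -7 -4 S
3 40/233 40/173 -1200/40309 5860/40309 -7 -5 W
4 5/16 2/13 33/416 -1/416 -8 -5 S
5 40/277 8/41 -288/11357 1396/11357 -8 -6 W
6 20/81 20/153 80/1377 10/1377 -9 -6 S
final -9 -7 W

n=0: pose=(-6,-3,S); sL=5/9, sR=2/9; mL=1/6, mR=-1/18; mL+mR=1/9 → advance +1; mR−mL=-2/9 → turn -1·90°
n=1: pose=(-6,-4,W); sL=40/193, sR=8/29; mL=-192/5597, mR=964/5597; mL+mR=4/29 → advance +1; mR−mL=1156/5597 → turn +1·90°
n=2: pose=(-7,-4,S); sL=20/49, sR=20/109; mL=600/5341, mR=-110/5341; mL+mR=10/109 → advance +1; mR−mL=-710/5341 → turn -1·90°
n=3: pose=(-7,-5,W); sL=40/233, sR=40/173; mL=-1200/40309, mR=5860/40309; mL+mR=20/173 → advance +1; mR−mL=7060/40309 → turn +1·90°
n=4: pose=(-8,-5,S); sL=5/16, sR=2/13; mL=33/416, mR=-1/416; mL+mR=1/13 → advance +1; mR−mL=-17/208 → turn -1·90°
n=5: pose=(-8,-6,W); sL=40/277, sR=8/41; mL=-288/11357, mR=1396/11357; mL+mR=4/41 → advance +1; mR−mL=1684/11357 → turn +1·90°
n=6: pose=(-9,-6,S); sL=20/81, sR=20/153; mL=80/1377, mR=10/1377; mL+mR=10/153 → advance +1; mR−mL=-70/1377 → turn -1·90°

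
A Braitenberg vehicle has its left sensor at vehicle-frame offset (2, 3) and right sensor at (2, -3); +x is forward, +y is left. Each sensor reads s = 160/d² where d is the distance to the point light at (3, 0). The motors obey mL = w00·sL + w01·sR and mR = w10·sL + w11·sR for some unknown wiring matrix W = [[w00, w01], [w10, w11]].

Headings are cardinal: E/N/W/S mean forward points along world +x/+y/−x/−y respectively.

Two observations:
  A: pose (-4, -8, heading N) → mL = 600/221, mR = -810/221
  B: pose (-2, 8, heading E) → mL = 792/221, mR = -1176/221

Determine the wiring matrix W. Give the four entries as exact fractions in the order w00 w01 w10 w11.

obs A: pose=(-4,-8,N) → sL=20/17, sR=40/13, mL=600/221, mR=-810/221
obs B: pose=(-2,8,E) → sL=16/13, sR=80/17, mL=792/221, mR=-1176/221
sensor matrix S = [[20/17, 40/13], [16/13, 80/17]]; det S = 85440/48841
solve [mL_A; mL_B] = S·[w00; w01] and [mR_A; mR_B] = S·[w10; w11]:
  w00 = 1, w01 = 1/2, w10 = -1/2, w11 = -1

1 1/2 -1/2 -1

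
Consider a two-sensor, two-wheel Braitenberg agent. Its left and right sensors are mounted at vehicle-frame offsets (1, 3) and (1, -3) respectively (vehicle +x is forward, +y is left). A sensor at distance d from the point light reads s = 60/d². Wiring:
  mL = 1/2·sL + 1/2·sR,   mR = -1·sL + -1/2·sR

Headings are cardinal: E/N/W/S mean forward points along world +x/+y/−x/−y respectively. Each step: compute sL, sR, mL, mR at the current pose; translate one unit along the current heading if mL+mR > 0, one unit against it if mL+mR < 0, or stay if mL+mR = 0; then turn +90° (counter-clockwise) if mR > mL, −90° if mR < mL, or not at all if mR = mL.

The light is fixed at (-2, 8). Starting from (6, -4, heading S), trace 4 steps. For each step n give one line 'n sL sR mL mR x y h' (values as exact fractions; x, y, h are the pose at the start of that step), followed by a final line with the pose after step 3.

0 6/29 30/97 726/2813 -1017/2813 6 -4 S
1 12/49 60/113 2148/5537 -2826/5537 6 -3 W
2 15/34 15/61 1425/4148 -585/1037 7 -3 N
3 60/181 12/65 3036/11765 -4986/11765 7 -4 E
final 6 -4 S

n=0: pose=(6,-4,S); sL=6/29, sR=30/97; mL=726/2813, mR=-1017/2813; mL+mR=-3/29 → advance -1; mR−mL=-1743/2813 → turn -1·90°
n=1: pose=(6,-3,W); sL=12/49, sR=60/113; mL=2148/5537, mR=-2826/5537; mL+mR=-6/49 → advance -1; mR−mL=-4974/5537 → turn -1·90°
n=2: pose=(7,-3,N); sL=15/34, sR=15/61; mL=1425/4148, mR=-585/1037; mL+mR=-15/68 → advance -1; mR−mL=-3765/4148 → turn -1·90°
n=3: pose=(7,-4,E); sL=60/181, sR=12/65; mL=3036/11765, mR=-4986/11765; mL+mR=-30/181 → advance -1; mR−mL=-8022/11765 → turn -1·90°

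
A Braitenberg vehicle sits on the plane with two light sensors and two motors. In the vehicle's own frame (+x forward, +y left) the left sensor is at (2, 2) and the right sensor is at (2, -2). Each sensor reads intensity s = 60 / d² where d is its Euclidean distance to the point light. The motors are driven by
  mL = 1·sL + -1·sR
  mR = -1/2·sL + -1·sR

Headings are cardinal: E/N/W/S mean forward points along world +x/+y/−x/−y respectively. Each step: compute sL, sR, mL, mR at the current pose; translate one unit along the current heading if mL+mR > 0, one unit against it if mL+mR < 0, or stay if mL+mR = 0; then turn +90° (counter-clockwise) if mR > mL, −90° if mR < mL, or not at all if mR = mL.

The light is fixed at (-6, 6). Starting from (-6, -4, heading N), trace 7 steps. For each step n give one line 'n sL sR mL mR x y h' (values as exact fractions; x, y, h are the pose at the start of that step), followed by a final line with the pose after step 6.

n=0: pose=(-6,-4,N); sL=15/17, sR=15/17; mL=0, mR=-45/34; mL+mR=-45/34 → advance -1; mR−mL=-45/34 → turn -1·90°
n=1: pose=(-6,-5,E); sL=12/17, sR=60/173; mL=1056/2941, mR=-2058/2941; mL+mR=-1002/2941 → advance -1; mR−mL=-18/17 → turn -1·90°
n=2: pose=(-7,-5,S); sL=6/17, sR=30/89; mL=24/1513, mR=-777/1513; mL+mR=-753/1513 → advance -1; mR−mL=-9/17 → turn -1·90°
n=3: pose=(-7,-4,W); sL=20/51, sR=60/73; mL=-1600/3723, mR=-3790/3723; mL+mR=-5390/3723 → advance -1; mR−mL=-10/17 → turn -1·90°
n=4: pose=(-6,-4,N); sL=15/17, sR=15/17; mL=0, mR=-45/34; mL+mR=-45/34 → advance -1; mR−mL=-45/34 → turn -1·90°
n=5: pose=(-6,-5,E); sL=12/17, sR=60/173; mL=1056/2941, mR=-2058/2941; mL+mR=-1002/2941 → advance -1; mR−mL=-18/17 → turn -1·90°
n=6: pose=(-7,-5,S); sL=6/17, sR=30/89; mL=24/1513, mR=-777/1513; mL+mR=-753/1513 → advance -1; mR−mL=-9/17 → turn -1·90°

0 15/17 15/17 0 -45/34 -6 -4 N
1 12/17 60/173 1056/2941 -2058/2941 -6 -5 E
2 6/17 30/89 24/1513 -777/1513 -7 -5 S
3 20/51 60/73 -1600/3723 -3790/3723 -7 -4 W
4 15/17 15/17 0 -45/34 -6 -4 N
5 12/17 60/173 1056/2941 -2058/2941 -6 -5 E
6 6/17 30/89 24/1513 -777/1513 -7 -5 S
final -7 -4 W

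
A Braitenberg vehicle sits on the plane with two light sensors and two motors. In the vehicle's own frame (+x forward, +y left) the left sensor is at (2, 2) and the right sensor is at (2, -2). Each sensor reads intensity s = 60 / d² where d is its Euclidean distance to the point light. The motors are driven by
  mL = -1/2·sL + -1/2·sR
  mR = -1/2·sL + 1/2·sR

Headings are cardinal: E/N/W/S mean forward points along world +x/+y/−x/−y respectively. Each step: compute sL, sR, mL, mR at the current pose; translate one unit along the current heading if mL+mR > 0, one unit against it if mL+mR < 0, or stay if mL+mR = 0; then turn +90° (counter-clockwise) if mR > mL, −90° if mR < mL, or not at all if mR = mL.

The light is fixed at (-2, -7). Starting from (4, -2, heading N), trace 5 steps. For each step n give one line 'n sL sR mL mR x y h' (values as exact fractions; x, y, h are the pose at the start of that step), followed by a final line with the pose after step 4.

0 12/13 60/113 -1068/1469 -288/1469 4 -2 N
1 3 15/13 -27/13 -12/13 4 -3 W
2 12/17 60/29 -684/493 336/493 5 -3 S
3 6/13 2/3 -22/39 4/39 5 -2 E
4 12/13 60/113 -1068/1469 -288/1469 4 -2 N
final 4 -3 W

n=0: pose=(4,-2,N); sL=12/13, sR=60/113; mL=-1068/1469, mR=-288/1469; mL+mR=-12/13 → advance -1; mR−mL=60/113 → turn +1·90°
n=1: pose=(4,-3,W); sL=3, sR=15/13; mL=-27/13, mR=-12/13; mL+mR=-3 → advance -1; mR−mL=15/13 → turn +1·90°
n=2: pose=(5,-3,S); sL=12/17, sR=60/29; mL=-684/493, mR=336/493; mL+mR=-12/17 → advance -1; mR−mL=60/29 → turn +1·90°
n=3: pose=(5,-2,E); sL=6/13, sR=2/3; mL=-22/39, mR=4/39; mL+mR=-6/13 → advance -1; mR−mL=2/3 → turn +1·90°
n=4: pose=(4,-2,N); sL=12/13, sR=60/113; mL=-1068/1469, mR=-288/1469; mL+mR=-12/13 → advance -1; mR−mL=60/113 → turn +1·90°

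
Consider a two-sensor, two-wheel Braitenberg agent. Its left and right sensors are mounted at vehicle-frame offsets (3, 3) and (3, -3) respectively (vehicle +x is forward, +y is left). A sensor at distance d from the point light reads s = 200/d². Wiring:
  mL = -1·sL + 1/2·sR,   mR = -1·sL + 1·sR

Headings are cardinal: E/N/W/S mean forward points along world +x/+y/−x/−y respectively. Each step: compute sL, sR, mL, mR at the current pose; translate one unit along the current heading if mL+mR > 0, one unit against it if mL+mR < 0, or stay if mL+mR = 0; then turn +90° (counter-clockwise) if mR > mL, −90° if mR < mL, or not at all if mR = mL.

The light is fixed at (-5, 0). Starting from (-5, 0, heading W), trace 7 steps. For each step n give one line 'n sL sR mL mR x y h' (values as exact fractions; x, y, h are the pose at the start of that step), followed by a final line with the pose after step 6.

0 100/9 100/9 -50/9 0 -5 0 W
1 8 200/13 -4/13 96/13 -4 0 S
2 10 25/4 -55/8 -15/4 -4 -1 E
3 200/13 200/13 -100/13 0 -5 -1 N
4 100/17 20 70/17 240/17 -5 -2 W
5 200/29 200/41 -5300/1189 -2400/1189 -6 -2 S
6 25 10 -20 -15 -6 -1 E
final -7 -1 N

n=0: pose=(-5,0,W); sL=100/9, sR=100/9; mL=-50/9, mR=0; mL+mR=-50/9 → advance -1; mR−mL=50/9 → turn +1·90°
n=1: pose=(-4,0,S); sL=8, sR=200/13; mL=-4/13, mR=96/13; mL+mR=92/13 → advance +1; mR−mL=100/13 → turn +1·90°
n=2: pose=(-4,-1,E); sL=10, sR=25/4; mL=-55/8, mR=-15/4; mL+mR=-85/8 → advance -1; mR−mL=25/8 → turn +1·90°
n=3: pose=(-5,-1,N); sL=200/13, sR=200/13; mL=-100/13, mR=0; mL+mR=-100/13 → advance -1; mR−mL=100/13 → turn +1·90°
n=4: pose=(-5,-2,W); sL=100/17, sR=20; mL=70/17, mR=240/17; mL+mR=310/17 → advance +1; mR−mL=10 → turn +1·90°
n=5: pose=(-6,-2,S); sL=200/29, sR=200/41; mL=-5300/1189, mR=-2400/1189; mL+mR=-7700/1189 → advance -1; mR−mL=100/41 → turn +1·90°
n=6: pose=(-6,-1,E); sL=25, sR=10; mL=-20, mR=-15; mL+mR=-35 → advance -1; mR−mL=5 → turn +1·90°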